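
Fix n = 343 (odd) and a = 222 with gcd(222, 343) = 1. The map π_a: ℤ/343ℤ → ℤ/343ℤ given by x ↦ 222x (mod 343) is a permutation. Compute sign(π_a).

-1

Trace 186: π^k(186) = [186, 132, 149, 150, 29, 264, 298] for k=0..6.
Cycle type of π: 294 + 42 + 6 + 1; total 4 cycles.
sign(π) = (−1)^{n − #cycles} = (−1)^{343−4} = (−1)^339 = -1.
Via Zolotarev, sign(π_{222}) = (222|343) = -1.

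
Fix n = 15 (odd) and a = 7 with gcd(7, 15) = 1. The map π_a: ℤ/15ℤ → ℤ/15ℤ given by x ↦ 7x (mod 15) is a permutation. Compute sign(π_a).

Trace 7: π^k(7) = [7, 4, 13, 1] for k=0..3.
Decompose π into cycles: lengths [4, 4, 4, 1, 1, 1] (6 cycles, including the fixed point 0).
15 − 6 = 9 transpositions; sign(π) = (−1)^9 = -1.
The Jacobi symbol (7|15) = -1 (Zolotarev) agrees.

-1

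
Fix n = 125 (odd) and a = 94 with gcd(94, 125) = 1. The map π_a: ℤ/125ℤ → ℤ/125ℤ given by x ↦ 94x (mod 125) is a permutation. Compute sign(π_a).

Trace 84: π^k(84) = [84, 21, 99, 56, 14, 66, 79] for k=0..6.
Cycle lengths of π_94 on ℤ/125ℤ: [50, 50, 10, 10, 2, 2, 1]; 7 cycles in total.
7 cycles on 125: each ℓ→(−1)^(ℓ−1), product (−1)^118 = +1.
(94|125)_J = +1 (Zolotarev's lemma cross-check).

+1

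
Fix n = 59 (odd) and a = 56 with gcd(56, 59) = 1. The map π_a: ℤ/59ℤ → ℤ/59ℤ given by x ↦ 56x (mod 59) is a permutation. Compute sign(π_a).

-1

Trace 51: π^k(51) = [51, 24, 46, 39, 1, 56, 9] for k=0..6.
π_56 has 2 disjoint cycles with lengths [58, 1] on {0,…,58}.
With 2 cycles on 59 points, sign = (−1)^{59−2} = -1.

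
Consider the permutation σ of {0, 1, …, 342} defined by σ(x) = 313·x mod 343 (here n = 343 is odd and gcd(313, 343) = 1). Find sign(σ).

-1

Orbit of 18 under x↦313x: [18, 146, 79, 31, 99, 117, 263]… (length divides ord_343(313)).
π_313 has 16 disjoint cycles with lengths [42, 42, 42, 42, 42, 42, 42, 6, 6, 6, 6, 6, 6, 6, 6, 1] on {0,…,342}.
343 − 16 = 327 transpositions; sign(π) = (−1)^327 = -1.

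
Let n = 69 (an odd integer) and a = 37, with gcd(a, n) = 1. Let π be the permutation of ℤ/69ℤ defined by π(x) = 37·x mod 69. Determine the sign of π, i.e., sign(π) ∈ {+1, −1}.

Trace 10: π^k(10) = [10, 25, 28, 1, 37, 58, 7] for k=0..6.
Cycle type of π: 22×3 + 1×3; total 6 cycles.
69 − 6 = 63 transpositions; sign(π) = (−1)^63 = -1.
Check: (37/69) = -1 by Zolotarev.

-1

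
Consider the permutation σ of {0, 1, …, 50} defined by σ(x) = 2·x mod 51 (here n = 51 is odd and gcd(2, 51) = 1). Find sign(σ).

Trace 1: π^k(1) = [1, 2, 4, 8, 16, 32, 13] for k=0..6.
Cycle type of π: 8×6 + 2 + 1; total 8 cycles.
51 − 8 = 43 transpositions; sign(π) = (−1)^43 = -1.

-1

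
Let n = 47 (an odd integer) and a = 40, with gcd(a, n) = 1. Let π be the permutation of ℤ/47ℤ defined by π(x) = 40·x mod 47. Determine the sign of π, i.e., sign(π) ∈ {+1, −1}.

-1

Start at x=46: 46 → 7 → 45 → 14 → 43 → 28 → 39 → … (one orbit).
Cycle type of π: 46 + 1; total 2 cycles.
With 2 cycles on 47 points, sign = (−1)^{47−2} = -1.
Via Zolotarev, sign(π_{40}) = (40|47) = -1.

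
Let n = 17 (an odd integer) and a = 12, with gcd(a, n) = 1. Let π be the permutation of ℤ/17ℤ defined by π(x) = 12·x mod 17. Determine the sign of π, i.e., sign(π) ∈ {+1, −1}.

-1

Start at x=4: 4 → 14 → 15 → 10 → 1 → 12 → 8 → … (one orbit).
Cycle lengths of π_12 on ℤ/17ℤ: [16, 1]; 2 cycles in total.
2 cycles on 17: each ℓ→(−1)^(ℓ−1), product (−1)^15 = -1.
Zolotarev: (12|17) = -1, matching the cycle-count sign.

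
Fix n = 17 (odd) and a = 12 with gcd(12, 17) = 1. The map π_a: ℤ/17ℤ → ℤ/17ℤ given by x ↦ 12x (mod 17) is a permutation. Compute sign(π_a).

-1

Orbit of 1 under x↦12x: [1, 12, 8, 11, 13, 3, 2]… (length divides ord_17(12)).
Cycle lengths of π_12 on ℤ/17ℤ: [16, 1]; 2 cycles in total.
sign(π) = (−1)^{n − #cycles} = (−1)^{17−2} = (−1)^15 = -1.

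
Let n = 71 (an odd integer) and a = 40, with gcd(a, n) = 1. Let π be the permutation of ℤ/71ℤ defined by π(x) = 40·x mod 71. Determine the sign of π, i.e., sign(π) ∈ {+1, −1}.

Orbit of 50 under x↦40x: [50, 12, 54, 30, 64, 4, 18]… (length divides ord_71(40)).
Cycle lengths of π_40 on ℤ/71ℤ: [35, 35, 1]; 3 cycles in total.
3 cycles on 71: each ℓ→(−1)^(ℓ−1), product (−1)^68 = +1.
Check: (40/71) = +1 by Zolotarev.

+1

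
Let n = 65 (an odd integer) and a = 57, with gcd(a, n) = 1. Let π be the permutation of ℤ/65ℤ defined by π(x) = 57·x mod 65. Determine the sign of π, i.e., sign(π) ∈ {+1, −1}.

Orbit of 57 under x↦57x: [57, 64, 8, 1]… (length divides ord_65(57)).
17 cycles of lengths [4, 4, 4, 4, 4, 4, 4, 4, 4, 4, 4, 4, 4, 4, 4, 4, 1].
65 − 17 = 48 transpositions; sign(π) = (−1)^48 = +1.

+1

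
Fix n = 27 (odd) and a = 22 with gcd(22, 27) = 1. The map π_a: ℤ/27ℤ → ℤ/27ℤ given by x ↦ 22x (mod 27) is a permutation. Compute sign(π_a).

+1

Orbit of 16 under x↦22x: [16, 1, 22, 25, 10, 4, 7]… (length divides ord_27(22)).
7 cycles of lengths [9, 9, 3, 3, 1, 1, 1].
Σ(ℓ_i−1) = 27−7 = 20; sign = (−1)^20 = +1.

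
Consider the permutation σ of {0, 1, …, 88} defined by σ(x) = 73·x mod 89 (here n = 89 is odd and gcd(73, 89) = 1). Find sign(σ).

Orbit of 64 under x↦73x: [64, 44, 8, 50, 1, 73, 78]… (length divides ord_89(73)).
The orbit structure of x ↦ 73x mod 89: 5 orbits of sizes [22, 22, 22, 22, 1].
n − c = 89 − 5 = 84; sign = (−1)^84 = +1.

+1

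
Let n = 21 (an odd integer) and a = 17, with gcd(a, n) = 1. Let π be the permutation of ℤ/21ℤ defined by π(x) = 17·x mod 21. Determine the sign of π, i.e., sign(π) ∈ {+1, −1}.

Trace 16: π^k(16) = [16, 20, 4, 5, 1, 17] for k=0..5.
Cycle type of π: 6×3 + 2 + 1; total 5 cycles.
sign(π) = (−1)^{n − #cycles} = (−1)^{21−5} = (−1)^16 = +1.

+1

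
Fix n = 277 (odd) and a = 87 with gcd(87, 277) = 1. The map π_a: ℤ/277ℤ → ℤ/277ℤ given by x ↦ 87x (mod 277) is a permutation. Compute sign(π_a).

+1

Orbit of 27 under x↦87x: [27, 133, 214, 59, 147, 47, 211]… (length divides ord_277(87)).
Cycle type of π: 138×2 + 1; total 3 cycles.
With 3 cycles on 277 points, sign = (−1)^{277−3} = +1.
The Jacobi symbol (87|277) = +1 (Zolotarev) agrees.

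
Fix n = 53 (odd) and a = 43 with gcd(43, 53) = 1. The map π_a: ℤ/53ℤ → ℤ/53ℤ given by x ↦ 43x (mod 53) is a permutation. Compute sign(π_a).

+1

Trace 29: π^k(29) = [29, 28, 38, 44, 37, 1, 43] for k=0..6.
Cycle lengths of π_43 on ℤ/53ℤ: [26, 26, 1]; 3 cycles in total.
With 3 cycles on 53 points, sign = (−1)^{53−3} = +1.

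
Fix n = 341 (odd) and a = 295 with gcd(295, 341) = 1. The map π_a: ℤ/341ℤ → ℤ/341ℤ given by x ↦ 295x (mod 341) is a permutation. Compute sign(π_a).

Start at x=70: 70 → 190 → 126 → 1 → 295 → 70 (one orbit).
π_295 has 69 disjoint cycles with lengths [5, 5, 5, 5, 5, 5, 5, 5, 5, 5, 5, 5, 5, 5, 5, 5, 5, 5, 5, 5, 5, 5, 5, 5, 5, 5, 5, 5, 5, 5, 5, 5, 5, 5, 5, 5, 5, 5, 5, 5, 5, 5, 5, 5, 5, 5, 5, 5, 5, 5, 5, 5, 5, 5, 5, 5, 5, 5, 5, 5, 5, 5, 5, 5, 5, 5, 5, 5, 1] on {0,…,340}.
n − c = 341 − 69 = 272; sign = (−1)^272 = +1.
(295|341)_J = +1 (Zolotarev's lemma cross-check).

+1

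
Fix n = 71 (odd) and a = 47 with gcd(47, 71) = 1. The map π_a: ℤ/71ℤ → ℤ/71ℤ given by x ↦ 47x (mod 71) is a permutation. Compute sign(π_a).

Trace 34: π^k(34) = [34, 36, 59, 4, 46, 32, 13] for k=0..6.
2 cycles of lengths [70, 1].
Σ(ℓ_i−1) = 71−2 = 69; sign = (−1)^69 = -1.

-1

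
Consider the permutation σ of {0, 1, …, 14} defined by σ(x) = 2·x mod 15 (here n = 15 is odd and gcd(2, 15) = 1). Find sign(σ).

+1

Trace 1: π^k(1) = [1, 2, 4, 8] for k=0..3.
Decompose π into cycles: lengths [4, 4, 4, 2, 1] (5 cycles, including the fixed point 0).
15 − 5 = 10 transpositions; sign(π) = (−1)^10 = +1.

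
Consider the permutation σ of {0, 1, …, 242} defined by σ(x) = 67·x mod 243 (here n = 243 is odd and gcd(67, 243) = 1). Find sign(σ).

+1

Trace 190: π^k(190) = [190, 94, 223, 118, 130, 205, 127] for k=0..6.
Cycle lengths of π_67 on ℤ/243ℤ: [81, 81, 27, 27, 9, 9, 3, 3, 1, 1, 1]; 11 cycles in total.
n − c = 243 − 11 = 232; sign = (−1)^232 = +1.
Via Zolotarev, sign(π_{67}) = (67|243) = +1.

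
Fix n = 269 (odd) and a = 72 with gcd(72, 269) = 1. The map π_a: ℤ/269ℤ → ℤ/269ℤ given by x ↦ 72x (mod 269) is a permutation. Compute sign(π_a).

-1

Orbit of 120 under x↦72x: [120, 32, 152, 184, 67, 251, 49]… (length divides ord_269(72)).
Cycle lengths of π_72 on ℤ/269ℤ: [268, 1]; 2 cycles in total.
sign(π) = (−1)^{n − #cycles} = (−1)^{269−2} = (−1)^267 = -1.
Via Zolotarev, sign(π_{72}) = (72|269) = -1.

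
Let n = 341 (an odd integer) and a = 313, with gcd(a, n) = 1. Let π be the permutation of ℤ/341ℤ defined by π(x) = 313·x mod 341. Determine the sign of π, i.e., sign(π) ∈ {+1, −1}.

-1

Start at x=16: 16 → 234 → 268 → 339 → 56 → 137 → 256 → … (one orbit).
Cycle lengths of π_313 on ℤ/341ℤ: [30, 30, 30, 30, 30, 30, 30, 30, 30, 30, 30, 5, 5, 1]; 14 cycles in total.
Σ(ℓ_i−1) = 341−14 = 327; sign = (−1)^327 = -1.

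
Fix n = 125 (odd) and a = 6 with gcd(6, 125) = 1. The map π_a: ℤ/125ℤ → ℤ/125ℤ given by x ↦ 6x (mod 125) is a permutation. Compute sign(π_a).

+1

Orbit of 61 under x↦6x: [61, 116, 71, 51, 56, 86, 16]… (length divides ord_125(6)).
13 cycles of lengths [25, 25, 25, 25, 5, 5, 5, 5, 1, 1, 1, 1, 1].
sign(π) = (−1)^{n − #cycles} = (−1)^{125−13} = (−1)^112 = +1.
(6|125)_J = +1 (Zolotarev's lemma cross-check).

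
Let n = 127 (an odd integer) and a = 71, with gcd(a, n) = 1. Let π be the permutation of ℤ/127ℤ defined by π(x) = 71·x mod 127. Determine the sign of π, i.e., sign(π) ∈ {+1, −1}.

+1

Orbit of 1 under x↦71x: [1, 71, 88, 25, 124, 41, 117]… (length divides ord_127(71)).
Cycle type of π: 63×2 + 1; total 3 cycles.
sign(π) = (−1)^{n − #cycles} = (−1)^{127−3} = (−1)^124 = +1.
Check: (71/127) = +1 by Zolotarev.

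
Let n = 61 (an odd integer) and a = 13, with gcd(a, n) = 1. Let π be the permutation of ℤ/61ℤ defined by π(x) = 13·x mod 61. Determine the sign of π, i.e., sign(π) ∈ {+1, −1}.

+1

Trace 13: π^k(13) = [13, 47, 1] for k=0..2.
The orbit structure of x ↦ 13x mod 61: 21 orbits of sizes [3, 3, 3, 3, 3, 3, 3, 3, 3, 3, 3, 3, 3, 3, 3, 3, 3, 3, 3, 3, 1].
21 cycles on 61: each ℓ→(−1)^(ℓ−1), product (−1)^40 = +1.
The Jacobi symbol (13|61) = +1 (Zolotarev) agrees.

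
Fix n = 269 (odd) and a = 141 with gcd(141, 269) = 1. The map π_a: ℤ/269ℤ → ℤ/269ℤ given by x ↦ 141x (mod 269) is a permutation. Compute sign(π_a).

-1

Trace 130: π^k(130) = [130, 38, 247, 126, 12, 78, 238] for k=0..6.
2 cycles of lengths [268, 1].
Σ(ℓ_i−1) = 269−2 = 267; sign = (−1)^267 = -1.
(141|269)_J = -1 (Zolotarev's lemma cross-check).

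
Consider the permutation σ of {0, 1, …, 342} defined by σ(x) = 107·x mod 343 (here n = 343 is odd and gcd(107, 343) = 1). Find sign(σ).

+1

Orbit of 263 under x↦107x: [263, 15, 233, 235, 106, 23, 60]… (length divides ord_343(107)).
π_107 has 7 disjoint cycles with lengths [147, 147, 21, 21, 3, 3, 1] on {0,…,342}.
343 − 7 = 336 transpositions; sign(π) = (−1)^336 = +1.
The Jacobi symbol (107|343) = +1 (Zolotarev) agrees.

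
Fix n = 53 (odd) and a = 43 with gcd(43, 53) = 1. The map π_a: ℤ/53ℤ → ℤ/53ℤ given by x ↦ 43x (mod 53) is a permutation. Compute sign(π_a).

+1

Trace 38: π^k(38) = [38, 44, 37, 1, 43, 47, 7] for k=0..6.
Decompose π into cycles: lengths [26, 26, 1] (3 cycles, including the fixed point 0).
3 cycles on 53: each ℓ→(−1)^(ℓ−1), product (−1)^50 = +1.
(43|53)_J = +1 (Zolotarev's lemma cross-check).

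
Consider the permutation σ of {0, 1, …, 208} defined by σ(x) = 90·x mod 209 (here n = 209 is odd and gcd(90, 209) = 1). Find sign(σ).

+1

Trace 81: π^k(81) = [81, 184, 49, 21, 9, 183, 168] for k=0..6.
Cycle lengths of π_90 on ℤ/209ℤ: [90, 90, 18, 10, 1]; 5 cycles in total.
209 − 5 = 204 transpositions; sign(π) = (−1)^204 = +1.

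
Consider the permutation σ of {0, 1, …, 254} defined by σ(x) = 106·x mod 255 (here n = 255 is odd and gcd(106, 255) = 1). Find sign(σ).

Orbit of 1 under x↦106x: [1, 106, 16, 166]… (length divides ord_255(106)).
Cycle lengths of π_106 on ℤ/255ℤ: [4, 4, 4, 4, 4, 4, 4, 4, 4, 4, 4, 4, 4, 4, 4, 4, 4, 4, 4, 4, 4, 4, 4, 4, 4, 4, 4, 4, 4, 4, 4, 4, 4, 4, 4, 4, 4, 4, 4, 4, 4, 4, 4, 4, 4, 4, 4, 4, 4, 4, 4, 4, 4, 4, 4, 4, 4, 4, 4, 4, 1, 1, 1, 1, 1, 1, 1, 1, 1, 1, 1, 1, 1, 1, 1]; 75 cycles in total.
sign(π) = (−1)^{n − #cycles} = (−1)^{255−75} = (−1)^180 = +1.
Check: (106/255) = +1 by Zolotarev.

+1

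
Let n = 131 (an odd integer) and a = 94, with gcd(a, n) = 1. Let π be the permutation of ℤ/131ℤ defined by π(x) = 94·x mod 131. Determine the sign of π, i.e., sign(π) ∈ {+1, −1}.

Start at x=41: 41 → 55 → 61 → 101 → 62 → 64 → 121 → … (one orbit).
The orbit structure of x ↦ 94x mod 131: 3 orbits of sizes [65, 65, 1].
131 − 3 = 128 transpositions; sign(π) = (−1)^128 = +1.
Zolotarev: (94|131) = +1, matching the cycle-count sign.

+1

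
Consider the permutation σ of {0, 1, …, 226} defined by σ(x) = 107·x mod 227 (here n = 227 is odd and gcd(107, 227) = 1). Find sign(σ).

-1

Start at x=8: 8 → 175 → 111 → 73 → 93 → 190 → 127 → … (one orbit).
Cycle type of π: 226 + 1; total 2 cycles.
Σ(ℓ_i−1) = 227−2 = 225; sign = (−1)^225 = -1.
The Jacobi symbol (107|227) = -1 (Zolotarev) agrees.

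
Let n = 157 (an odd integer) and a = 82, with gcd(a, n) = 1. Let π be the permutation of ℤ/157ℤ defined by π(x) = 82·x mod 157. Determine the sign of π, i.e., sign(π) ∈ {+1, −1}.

Trace 130: π^k(130) = [130, 141, 101, 118, 99, 111, 153] for k=0..6.
Decompose π into cycles: lengths [26, 26, 26, 26, 26, 26, 1] (7 cycles, including the fixed point 0).
157 − 7 = 150 transpositions; sign(π) = (−1)^150 = +1.
The Jacobi symbol (82|157) = +1 (Zolotarev) agrees.

+1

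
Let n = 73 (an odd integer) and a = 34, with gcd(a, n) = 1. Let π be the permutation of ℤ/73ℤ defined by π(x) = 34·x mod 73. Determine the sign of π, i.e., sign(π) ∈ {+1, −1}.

Start at x=14: 14 → 38 → 51 → 55 → 45 → 70 → 44 → … (one orbit).
Decompose π into cycles: lengths [72, 1] (2 cycles, including the fixed point 0).
73 − 2 = 71 transpositions; sign(π) = (−1)^71 = -1.

-1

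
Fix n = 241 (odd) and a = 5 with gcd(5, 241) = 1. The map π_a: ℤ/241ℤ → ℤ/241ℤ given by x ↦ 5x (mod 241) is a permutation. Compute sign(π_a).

Orbit of 6 under x↦5x: [6, 30, 150, 27, 135, 193, 1]… (length divides ord_241(5)).
7 cycles of lengths [40, 40, 40, 40, 40, 40, 1].
7 cycles on 241: each ℓ→(−1)^(ℓ−1), product (−1)^234 = +1.
(5|241)_J = +1 (Zolotarev's lemma cross-check).

+1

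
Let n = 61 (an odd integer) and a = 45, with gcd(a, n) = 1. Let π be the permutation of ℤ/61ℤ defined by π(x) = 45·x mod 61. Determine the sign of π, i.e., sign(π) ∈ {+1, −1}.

+1

Start at x=56: 56 → 19 → 1 → 45 → 12 → 52 → 22 → … (one orbit).
Decompose π into cycles: lengths [30, 30, 1] (3 cycles, including the fixed point 0).
61 − 3 = 58 transpositions; sign(π) = (−1)^58 = +1.
(45|61)_J = +1 (Zolotarev's lemma cross-check).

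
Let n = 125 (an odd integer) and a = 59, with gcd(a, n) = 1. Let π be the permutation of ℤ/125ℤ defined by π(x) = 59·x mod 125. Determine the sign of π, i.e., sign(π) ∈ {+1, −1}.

+1

Trace 44: π^k(44) = [44, 96, 39, 51, 9, 31, 79] for k=0..6.
Cycle lengths of π_59 on ℤ/125ℤ: [50, 50, 10, 10, 2, 2, 1]; 7 cycles in total.
n − c = 125 − 7 = 118; sign = (−1)^118 = +1.
Check: (59/125) = +1 by Zolotarev.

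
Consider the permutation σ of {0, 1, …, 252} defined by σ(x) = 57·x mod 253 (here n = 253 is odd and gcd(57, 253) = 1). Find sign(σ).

Trace 146: π^k(146) = [146, 226, 232, 68, 81, 63, 49] for k=0..6.
Cycle lengths of π_57 on ℤ/253ℤ: [110, 110, 22, 10, 1]; 5 cycles in total.
sign(π) = (−1)^{n − #cycles} = (−1)^{253−5} = (−1)^248 = +1.
Via Zolotarev, sign(π_{57}) = (57|253) = +1.

+1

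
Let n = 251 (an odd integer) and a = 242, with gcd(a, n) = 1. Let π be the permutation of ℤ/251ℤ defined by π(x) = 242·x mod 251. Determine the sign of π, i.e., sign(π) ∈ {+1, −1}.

-1

Trace 85: π^k(85) = [85, 239, 108, 32, 214, 82, 15] for k=0..6.
The orbit structure of x ↦ 242x mod 251: 2 orbits of sizes [250, 1].
sign(π) = (−1)^{n − #cycles} = (−1)^{251−2} = (−1)^249 = -1.
(242|251)_J = -1 (Zolotarev's lemma cross-check).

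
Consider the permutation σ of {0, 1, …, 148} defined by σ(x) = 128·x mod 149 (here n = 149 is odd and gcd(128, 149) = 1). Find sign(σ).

-1

Start at x=120: 120 → 13 → 25 → 71 → 148 → 21 → 6 → … (one orbit).
Decompose π into cycles: lengths [148, 1] (2 cycles, including the fixed point 0).
149 − 2 = 147 transpositions; sign(π) = (−1)^147 = -1.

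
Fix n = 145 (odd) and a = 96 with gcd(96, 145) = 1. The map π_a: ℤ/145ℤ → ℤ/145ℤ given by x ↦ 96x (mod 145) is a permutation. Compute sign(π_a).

+1

Trace 141: π^k(141) = [141, 51, 111, 71, 1, 96, 81] for k=0..6.
Decompose π into cycles: lengths [14, 14, 14, 14, 14, 14, 14, 14, 14, 14, 1, 1, 1, 1, 1] (15 cycles, including the fixed point 0).
15 cycles on 145: each ℓ→(−1)^(ℓ−1), product (−1)^130 = +1.
Zolotarev: (96|145) = +1, matching the cycle-count sign.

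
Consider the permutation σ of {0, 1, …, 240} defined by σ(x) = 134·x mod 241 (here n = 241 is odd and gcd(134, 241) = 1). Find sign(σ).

Orbit of 201 under x↦134x: [201, 183, 181, 154, 151, 231, 106]… (length divides ord_241(134)).
The orbit structure of x ↦ 134x mod 241: 5 orbits of sizes [60, 60, 60, 60, 1].
5 cycles on 241: each ℓ→(−1)^(ℓ−1), product (−1)^236 = +1.
(134|241)_J = +1 (Zolotarev's lemma cross-check).

+1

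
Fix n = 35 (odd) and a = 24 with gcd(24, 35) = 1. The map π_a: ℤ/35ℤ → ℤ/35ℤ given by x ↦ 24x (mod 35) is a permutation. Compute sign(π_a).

Trace 24: π^k(24) = [24, 16, 34, 11, 19, 1] for k=0..5.
Cycle type of π: 6×5 + 2×2 + 1; total 8 cycles.
sign(π) = (−1)^{n − #cycles} = (−1)^{35−8} = (−1)^27 = -1.

-1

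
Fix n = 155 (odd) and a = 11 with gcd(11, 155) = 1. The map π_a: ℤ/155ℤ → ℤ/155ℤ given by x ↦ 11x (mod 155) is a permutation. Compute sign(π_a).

-1

Orbit of 11 under x↦11x: [11, 121, 91, 71, 6, 66, 106]… (length divides ord_155(11)).
The orbit structure of x ↦ 11x mod 155: 10 orbits of sizes [30, 30, 30, 30, 30, 1, 1, 1, 1, 1].
Σ(ℓ_i−1) = 155−10 = 145; sign = (−1)^145 = -1.
Zolotarev: (11|155) = -1, matching the cycle-count sign.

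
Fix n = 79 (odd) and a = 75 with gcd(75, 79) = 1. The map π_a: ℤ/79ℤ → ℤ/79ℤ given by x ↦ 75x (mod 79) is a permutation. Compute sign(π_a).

Start at x=2: 2 → 71 → 32 → 30 → 38 → 6 → 55 → … (one orbit).
Decompose π into cycles: lengths [78, 1] (2 cycles, including the fixed point 0).
n − c = 79 − 2 = 77; sign = (−1)^77 = -1.

-1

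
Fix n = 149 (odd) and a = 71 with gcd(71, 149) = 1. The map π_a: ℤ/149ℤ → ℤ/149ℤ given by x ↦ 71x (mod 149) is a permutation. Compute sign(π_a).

Start at x=35: 35 → 101 → 19 → 8 → 121 → 98 → 104 → … (one orbit).
Decompose π into cycles: lengths [148, 1] (2 cycles, including the fixed point 0).
sign(π) = (−1)^{n − #cycles} = (−1)^{149−2} = (−1)^147 = -1.

-1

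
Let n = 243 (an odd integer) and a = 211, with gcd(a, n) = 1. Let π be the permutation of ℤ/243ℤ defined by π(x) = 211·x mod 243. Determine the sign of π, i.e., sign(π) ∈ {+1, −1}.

+1

Orbit of 19 under x↦211x: [19, 121, 16, 217, 103, 106, 10]… (length divides ord_243(211)).
π_211 has 11 disjoint cycles with lengths [81, 81, 27, 27, 9, 9, 3, 3, 1, 1, 1] on {0,…,242}.
With 11 cycles on 243 points, sign = (−1)^{243−11} = +1.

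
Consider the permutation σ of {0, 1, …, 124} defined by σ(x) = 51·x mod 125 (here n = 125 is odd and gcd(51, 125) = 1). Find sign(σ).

Orbit of 51 under x↦51x: [51, 101, 26, 76, 1]… (length divides ord_125(51)).
Cycle type of π: 5×20 + 1×25; total 45 cycles.
45 cycles on 125: each ℓ→(−1)^(ℓ−1), product (−1)^80 = +1.

+1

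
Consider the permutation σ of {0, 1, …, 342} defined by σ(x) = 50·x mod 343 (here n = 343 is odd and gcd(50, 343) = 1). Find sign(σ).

+1

Orbit of 1 under x↦50x: [1, 50, 99, 148, 197, 246, 295]… (length divides ord_343(50)).
Cycle type of π: 7×42 + 1×49; total 91 cycles.
n − c = 343 − 91 = 252; sign = (−1)^252 = +1.
(50|343)_J = +1 (Zolotarev's lemma cross-check).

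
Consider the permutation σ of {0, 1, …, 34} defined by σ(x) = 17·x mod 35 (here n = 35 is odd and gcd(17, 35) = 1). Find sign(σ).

Trace 33: π^k(33) = [33, 1, 17, 9, 13, 11, 12] for k=0..6.
5 cycles of lengths [12, 12, 6, 4, 1].
sign(π) = (−1)^{n − #cycles} = (−1)^{35−5} = (−1)^30 = +1.
(17|35)_J = +1 (Zolotarev's lemma cross-check).

+1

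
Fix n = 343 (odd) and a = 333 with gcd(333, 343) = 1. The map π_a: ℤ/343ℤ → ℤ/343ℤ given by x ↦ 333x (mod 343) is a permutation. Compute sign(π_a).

+1

Trace 310: π^k(310) = [310, 330, 130, 72, 309, 340, 30] for k=0..6.
π_333 has 7 disjoint cycles with lengths [147, 147, 21, 21, 3, 3, 1] on {0,…,342}.
With 7 cycles on 343 points, sign = (−1)^{343−7} = +1.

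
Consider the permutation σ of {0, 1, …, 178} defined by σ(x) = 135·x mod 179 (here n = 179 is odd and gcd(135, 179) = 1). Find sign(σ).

Orbit of 106 under x↦135x: [106, 169, 82, 151, 158, 29, 156]… (length divides ord_179(135)).
Cycle lengths of π_135 on ℤ/179ℤ: [89, 89, 1]; 3 cycles in total.
sign(π) = (−1)^{n − #cycles} = (−1)^{179−3} = (−1)^176 = +1.

+1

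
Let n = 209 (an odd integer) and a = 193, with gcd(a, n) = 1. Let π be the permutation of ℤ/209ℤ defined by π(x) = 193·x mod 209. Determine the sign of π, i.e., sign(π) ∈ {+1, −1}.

+1

Orbit of 45 under x↦193x: [45, 116, 25, 18, 130, 10, 49]… (length divides ord_209(193)).
Cycle type of π: 90×2 + 18 + 10 + 1; total 5 cycles.
With 5 cycles on 209 points, sign = (−1)^{209−5} = +1.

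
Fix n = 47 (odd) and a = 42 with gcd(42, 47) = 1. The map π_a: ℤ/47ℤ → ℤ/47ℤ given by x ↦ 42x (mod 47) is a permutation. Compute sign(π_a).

+1

Orbit of 17 under x↦42x: [17, 9, 2, 37, 3, 32, 28]… (length divides ord_47(42)).
π_42 has 3 disjoint cycles with lengths [23, 23, 1] on {0,…,46}.
47 − 3 = 44 transpositions; sign(π) = (−1)^44 = +1.
(42|47)_J = +1 (Zolotarev's lemma cross-check).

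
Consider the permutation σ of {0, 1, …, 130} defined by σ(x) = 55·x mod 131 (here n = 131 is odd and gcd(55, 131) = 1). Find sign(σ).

Trace 1: π^k(1) = [1, 55, 12, 5, 13, 60, 25] for k=0..6.
Cycle type of π: 65×2 + 1; total 3 cycles.
131 − 3 = 128 transpositions; sign(π) = (−1)^128 = +1.

+1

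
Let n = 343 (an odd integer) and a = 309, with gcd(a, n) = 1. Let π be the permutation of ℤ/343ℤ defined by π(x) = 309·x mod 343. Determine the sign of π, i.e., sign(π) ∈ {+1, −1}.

+1

Trace 155: π^k(155) = [155, 218, 134, 246, 211, 29, 43] for k=0..6.
Decompose π into cycles: lengths [49, 49, 49, 49, 49, 49, 7, 7, 7, 7, 7, 7, 1, 1, 1, 1, 1, 1, 1] (19 cycles, including the fixed point 0).
Σ(ℓ_i−1) = 343−19 = 324; sign = (−1)^324 = +1.
Zolotarev: (309|343) = +1, matching the cycle-count sign.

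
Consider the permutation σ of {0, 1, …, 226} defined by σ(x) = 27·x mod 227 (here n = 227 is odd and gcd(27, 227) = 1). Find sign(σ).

+1

Trace 122: π^k(122) = [122, 116, 181, 120, 62, 85, 25] for k=0..6.
Cycle lengths of π_27 on ℤ/227ℤ: [113, 113, 1]; 3 cycles in total.
With 3 cycles on 227 points, sign = (−1)^{227−3} = +1.
The Jacobi symbol (27|227) = +1 (Zolotarev) agrees.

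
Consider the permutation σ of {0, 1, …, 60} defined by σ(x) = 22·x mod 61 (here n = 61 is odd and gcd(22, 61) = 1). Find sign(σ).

+1

Start at x=12: 12 → 20 → 13 → 42 → 9 → 15 → 25 → … (one orbit).
5 cycles of lengths [15, 15, 15, 15, 1].
n − c = 61 − 5 = 56; sign = (−1)^56 = +1.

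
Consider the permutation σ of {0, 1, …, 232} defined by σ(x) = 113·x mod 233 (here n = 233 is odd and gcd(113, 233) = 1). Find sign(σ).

Orbit of 89 under x↦113x: [89, 38, 100, 116, 60, 23, 36]… (length divides ord_233(113)).
π_113 has 3 disjoint cycles with lengths [116, 116, 1] on {0,…,232}.
n − c = 233 − 3 = 230; sign = (−1)^230 = +1.

+1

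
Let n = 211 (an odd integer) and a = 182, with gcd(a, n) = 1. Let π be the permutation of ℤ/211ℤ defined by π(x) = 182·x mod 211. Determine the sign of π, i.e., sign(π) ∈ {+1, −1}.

+1

Orbit of 11 under x↦182x: [11, 103, 178, 113, 99, 83, 125]… (length divides ord_211(182)).
3 cycles of lengths [105, 105, 1].
3 cycles on 211: each ℓ→(−1)^(ℓ−1), product (−1)^208 = +1.
The Jacobi symbol (182|211) = +1 (Zolotarev) agrees.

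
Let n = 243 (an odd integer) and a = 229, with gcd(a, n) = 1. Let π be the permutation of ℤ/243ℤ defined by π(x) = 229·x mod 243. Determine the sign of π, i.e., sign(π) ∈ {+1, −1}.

Trace 193: π^k(193) = [193, 214, 163, 148, 115, 91, 184] for k=0..6.
11 cycles of lengths [81, 81, 27, 27, 9, 9, 3, 3, 1, 1, 1].
With 11 cycles on 243 points, sign = (−1)^{243−11} = +1.
Via Zolotarev, sign(π_{229}) = (229|243) = +1.

+1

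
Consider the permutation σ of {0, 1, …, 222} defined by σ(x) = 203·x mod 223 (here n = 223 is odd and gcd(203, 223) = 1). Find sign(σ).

+1

Orbit of 28 under x↦203x: [28, 109, 50, 115, 153, 62, 98]… (length divides ord_223(203)).
π_203 has 3 disjoint cycles with lengths [111, 111, 1] on {0,…,222}.
With 3 cycles on 223 points, sign = (−1)^{223−3} = +1.
Via Zolotarev, sign(π_{203}) = (203|223) = +1.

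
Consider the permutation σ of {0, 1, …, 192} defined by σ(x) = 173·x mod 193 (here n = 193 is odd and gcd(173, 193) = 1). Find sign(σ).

Orbit of 23 under x↦173x: [23, 119, 129, 122, 69, 164, 1]… (length divides ord_193(173)).
The orbit structure of x ↦ 173x mod 193: 4 orbits of sizes [64, 64, 64, 1].
With 4 cycles on 193 points, sign = (−1)^{193−4} = -1.
The Jacobi symbol (173|193) = -1 (Zolotarev) agrees.

-1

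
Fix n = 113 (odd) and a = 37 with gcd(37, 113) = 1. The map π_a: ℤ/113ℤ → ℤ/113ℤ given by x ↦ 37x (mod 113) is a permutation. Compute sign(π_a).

-1

Start at x=56: 56 → 38 → 50 → 42 → 85 → 94 → 88 → … (one orbit).
Decompose π into cycles: lengths [112, 1] (2 cycles, including the fixed point 0).
n − c = 113 − 2 = 111; sign = (−1)^111 = -1.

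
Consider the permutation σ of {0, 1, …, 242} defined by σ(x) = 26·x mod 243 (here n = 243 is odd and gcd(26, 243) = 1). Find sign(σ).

Orbit of 215 under x↦26x: [215, 1, 26, 190, 80, 136, 134]… (length divides ord_243(26)).
The orbit structure of x ↦ 26x mod 243: 32 orbits of sizes [18, 18, 18, 18, 18, 18, 18, 18, 18, 6, 6, 6, 6, 6, 6, 6, 6, 6, 2, 2, 2, 2, 2, 2, 2, 2, 2, 2, 2, 2, 2, 1].
n − c = 243 − 32 = 211; sign = (−1)^211 = -1.

-1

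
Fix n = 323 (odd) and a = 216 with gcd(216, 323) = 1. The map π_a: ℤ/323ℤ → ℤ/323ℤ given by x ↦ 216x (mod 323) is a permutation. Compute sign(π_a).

Trace 229: π^k(229) = [229, 45, 30, 20, 121, 296, 305] for k=0..6.
The orbit structure of x ↦ 216x mod 323: 14 orbits of sizes [48, 48, 48, 48, 48, 48, 16, 3, 3, 3, 3, 3, 3, 1].
Σ(ℓ_i−1) = 323−14 = 309; sign = (−1)^309 = -1.

-1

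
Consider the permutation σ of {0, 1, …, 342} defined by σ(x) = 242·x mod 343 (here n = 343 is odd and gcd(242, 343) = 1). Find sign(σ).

Trace 317: π^k(317) = [317, 225, 256, 212, 197, 340, 303] for k=0..6.
Cycle lengths of π_242 on ℤ/343ℤ: [147, 147, 21, 21, 3, 3, 1]; 7 cycles in total.
With 7 cycles on 343 points, sign = (−1)^{343−7} = +1.

+1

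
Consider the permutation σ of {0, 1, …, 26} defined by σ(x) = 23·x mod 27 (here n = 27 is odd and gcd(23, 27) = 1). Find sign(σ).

-1

Orbit of 16 under x↦23x: [16, 17, 13, 2, 19, 5, 7]… (length divides ord_27(23)).
Cycle type of π: 18 + 6 + 2 + 1; total 4 cycles.
27 − 4 = 23 transpositions; sign(π) = (−1)^23 = -1.
(23|27)_J = -1 (Zolotarev's lemma cross-check).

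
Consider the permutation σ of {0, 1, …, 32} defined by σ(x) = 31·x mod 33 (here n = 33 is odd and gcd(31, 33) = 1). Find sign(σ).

+1

Start at x=31: 31 → 4 → 25 → 16 → 1 → 31 (one orbit).
9 cycles of lengths [5, 5, 5, 5, 5, 5, 1, 1, 1].
9 cycles on 33: each ℓ→(−1)^(ℓ−1), product (−1)^24 = +1.
Zolotarev: (31|33) = +1, matching the cycle-count sign.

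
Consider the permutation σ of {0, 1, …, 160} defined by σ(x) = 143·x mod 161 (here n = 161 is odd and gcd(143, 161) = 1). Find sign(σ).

+1

Orbit of 5 under x↦143x: [5, 71, 10, 142, 20, 123, 40]… (length divides ord_161(143)).
π_143 has 5 disjoint cycles with lengths [66, 66, 22, 6, 1] on {0,…,160}.
With 5 cycles on 161 points, sign = (−1)^{161−5} = +1.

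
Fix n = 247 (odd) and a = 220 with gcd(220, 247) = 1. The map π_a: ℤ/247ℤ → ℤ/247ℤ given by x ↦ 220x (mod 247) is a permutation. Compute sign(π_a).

+1

Start at x=235: 235 → 77 → 144 → 64 → 1 → 220 → 235 (one orbit).
49 cycles of lengths [6, 6, 6, 6, 6, 6, 6, 6, 6, 6, 6, 6, 6, 6, 6, 6, 6, 6, 6, 6, 6, 6, 6, 6, 6, 6, 6, 6, 6, 6, 6, 6, 6, 6, 6, 6, 3, 3, 3, 3, 3, 3, 2, 2, 2, 2, 2, 2, 1].
Σ(ℓ_i−1) = 247−49 = 198; sign = (−1)^198 = +1.
Zolotarev: (220|247) = +1, matching the cycle-count sign.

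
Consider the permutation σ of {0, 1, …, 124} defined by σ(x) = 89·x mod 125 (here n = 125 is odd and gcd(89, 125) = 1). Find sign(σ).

+1

Orbit of 114 under x↦89x: [114, 21, 119, 91, 99, 61, 54]… (length divides ord_125(89)).
Decompose π into cycles: lengths [50, 50, 10, 10, 2, 2, 1] (7 cycles, including the fixed point 0).
7 cycles on 125: each ℓ→(−1)^(ℓ−1), product (−1)^118 = +1.
Check: (89/125) = +1 by Zolotarev.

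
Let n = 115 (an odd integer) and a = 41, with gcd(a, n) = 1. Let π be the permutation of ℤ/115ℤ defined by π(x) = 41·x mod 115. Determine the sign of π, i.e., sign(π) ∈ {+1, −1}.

Orbit of 31 under x↦41x: [31, 6, 16, 81, 101, 1, 41]… (length divides ord_115(41)).
Decompose π into cycles: lengths [11, 11, 11, 11, 11, 11, 11, 11, 11, 11, 1, 1, 1, 1, 1] (15 cycles, including the fixed point 0).
Σ(ℓ_i−1) = 115−15 = 100; sign = (−1)^100 = +1.
The Jacobi symbol (41|115) = +1 (Zolotarev) agrees.

+1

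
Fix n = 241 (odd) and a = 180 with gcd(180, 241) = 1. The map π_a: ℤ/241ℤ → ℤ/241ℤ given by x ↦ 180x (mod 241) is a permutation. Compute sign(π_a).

+1

Start at x=91: 91 → 233 → 6 → 116 → 154 → 5 → 177 → … (one orbit).
Decompose π into cycles: lengths [40, 40, 40, 40, 40, 40, 1] (7 cycles, including the fixed point 0).
7 cycles on 241: each ℓ→(−1)^(ℓ−1), product (−1)^234 = +1.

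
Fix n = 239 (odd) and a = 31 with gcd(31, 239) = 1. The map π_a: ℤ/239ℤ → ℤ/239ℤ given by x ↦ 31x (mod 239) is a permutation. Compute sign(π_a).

+1

Start at x=3: 3 → 93 → 15 → 226 → 75 → 174 → 136 → … (one orbit).
π_31 has 3 disjoint cycles with lengths [119, 119, 1] on {0,…,238}.
Σ(ℓ_i−1) = 239−3 = 236; sign = (−1)^236 = +1.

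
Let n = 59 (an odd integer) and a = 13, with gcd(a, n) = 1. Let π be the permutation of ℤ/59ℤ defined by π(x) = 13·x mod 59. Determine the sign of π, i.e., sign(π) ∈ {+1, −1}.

Start at x=45: 45 → 54 → 53 → 40 → 48 → 34 → 29 → … (one orbit).
The orbit structure of x ↦ 13x mod 59: 2 orbits of sizes [58, 1].
Σ(ℓ_i−1) = 59−2 = 57; sign = (−1)^57 = -1.

-1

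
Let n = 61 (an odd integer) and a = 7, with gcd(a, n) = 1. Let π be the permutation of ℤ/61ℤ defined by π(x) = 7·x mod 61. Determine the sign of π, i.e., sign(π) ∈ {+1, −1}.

Orbit of 22 under x↦7x: [22, 32, 41, 43, 57, 33, 48]… (length divides ord_61(7)).
π_7 has 2 disjoint cycles with lengths [60, 1] on {0,…,60}.
With 2 cycles on 61 points, sign = (−1)^{61−2} = -1.

-1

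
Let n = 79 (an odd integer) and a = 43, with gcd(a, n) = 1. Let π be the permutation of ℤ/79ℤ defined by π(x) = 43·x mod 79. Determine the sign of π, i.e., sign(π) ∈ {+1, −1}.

Trace 74: π^k(74) = [74, 22, 77, 72, 15, 13, 6] for k=0..6.
π_43 has 2 disjoint cycles with lengths [78, 1] on {0,…,78}.
2 cycles on 79: each ℓ→(−1)^(ℓ−1), product (−1)^77 = -1.

-1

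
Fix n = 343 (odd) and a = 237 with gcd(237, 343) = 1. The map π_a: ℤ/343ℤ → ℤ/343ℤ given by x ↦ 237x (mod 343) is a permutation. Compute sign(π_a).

Orbit of 139 under x↦237x: [139, 15, 125, 127, 258, 92, 195]… (length divides ord_343(237)).
π_237 has 10 disjoint cycles with lengths [98, 98, 98, 14, 14, 14, 2, 2, 2, 1] on {0,…,342}.
Σ(ℓ_i−1) = 343−10 = 333; sign = (−1)^333 = -1.

-1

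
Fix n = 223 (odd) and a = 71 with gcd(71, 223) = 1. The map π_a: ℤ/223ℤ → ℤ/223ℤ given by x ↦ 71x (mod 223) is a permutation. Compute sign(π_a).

Start at x=89: 89 → 75 → 196 → 90 → 146 → 108 → 86 → … (one orbit).
Cycle type of π: 222 + 1; total 2 cycles.
sign(π) = (−1)^{n − #cycles} = (−1)^{223−2} = (−1)^221 = -1.
Check: (71/223) = -1 by Zolotarev.

-1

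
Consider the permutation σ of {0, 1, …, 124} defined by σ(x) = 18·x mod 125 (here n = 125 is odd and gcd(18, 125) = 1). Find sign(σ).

-1

Trace 99: π^k(99) = [99, 32, 76, 118, 124, 107, 51] for k=0..6.
Decompose π into cycles: lengths [20, 20, 20, 20, 20, 4, 4, 4, 4, 4, 4, 1] (12 cycles, including the fixed point 0).
sign(π) = (−1)^{n − #cycles} = (−1)^{125−12} = (−1)^113 = -1.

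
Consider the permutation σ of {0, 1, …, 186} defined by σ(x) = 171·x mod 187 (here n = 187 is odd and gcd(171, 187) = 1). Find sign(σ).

-1

Orbit of 137 under x↦171x: [137, 52, 103, 35, 1, 171, 69]… (length divides ord_187(171)).
The orbit structure of x ↦ 171x mod 187: 34 orbits of sizes [10, 10, 10, 10, 10, 10, 10, 10, 10, 10, 10, 10, 10, 10, 10, 10, 10, 1, 1, 1, 1, 1, 1, 1, 1, 1, 1, 1, 1, 1, 1, 1, 1, 1].
n − c = 187 − 34 = 153; sign = (−1)^153 = -1.
Zolotarev: (171|187) = -1, matching the cycle-count sign.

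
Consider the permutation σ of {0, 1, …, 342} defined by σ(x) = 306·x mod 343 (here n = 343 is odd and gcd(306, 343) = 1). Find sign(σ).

-1

Orbit of 271 under x↦306x: [271, 263, 216, 240, 38, 309, 229]… (length divides ord_343(306)).
Cycle lengths of π_306 on ℤ/343ℤ: [294, 42, 6, 1]; 4 cycles in total.
Σ(ℓ_i−1) = 343−4 = 339; sign = (−1)^339 = -1.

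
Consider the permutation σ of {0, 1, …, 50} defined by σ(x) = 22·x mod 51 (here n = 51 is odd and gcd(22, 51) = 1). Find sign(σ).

Start at x=49: 49 → 7 → 1 → 22 → 25 → 40 → 13 → … (one orbit).
Cycle type of π: 16×3 + 1×3; total 6 cycles.
n − c = 51 − 6 = 45; sign = (−1)^45 = -1.
Zolotarev: (22|51) = -1, matching the cycle-count sign.

-1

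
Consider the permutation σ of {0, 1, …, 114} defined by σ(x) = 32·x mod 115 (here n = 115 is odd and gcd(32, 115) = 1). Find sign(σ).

Trace 12: π^k(12) = [12, 39, 98, 31, 72, 4, 13] for k=0..6.
Cycle lengths of π_32 on ℤ/115ℤ: [44, 44, 11, 11, 4, 1]; 6 cycles in total.
n − c = 115 − 6 = 109; sign = (−1)^109 = -1.

-1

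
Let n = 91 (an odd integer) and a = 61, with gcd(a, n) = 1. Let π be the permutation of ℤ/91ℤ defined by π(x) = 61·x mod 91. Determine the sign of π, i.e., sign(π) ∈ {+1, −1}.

-1

Start at x=27: 27 → 9 → 3 → 1 → 61 → 81 → 27 (one orbit).
18 cycles of lengths [6, 6, 6, 6, 6, 6, 6, 6, 6, 6, 6, 6, 6, 3, 3, 3, 3, 1].
n − c = 91 − 18 = 73; sign = (−1)^73 = -1.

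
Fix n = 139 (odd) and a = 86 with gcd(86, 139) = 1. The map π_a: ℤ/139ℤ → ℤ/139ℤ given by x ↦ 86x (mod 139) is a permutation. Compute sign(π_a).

Trace 63: π^k(63) = [63, 136, 20, 52, 24, 118, 1] for k=0..6.
Decompose π into cycles: lengths [69, 69, 1] (3 cycles, including the fixed point 0).
139 − 3 = 136 transpositions; sign(π) = (−1)^136 = +1.

+1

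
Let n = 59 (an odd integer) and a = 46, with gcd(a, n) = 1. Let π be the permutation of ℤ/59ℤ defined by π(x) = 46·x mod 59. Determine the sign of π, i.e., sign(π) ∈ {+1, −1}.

+1

Orbit of 29 under x↦46x: [29, 36, 4, 7, 27, 3, 20]… (length divides ord_59(46)).
π_46 has 3 disjoint cycles with lengths [29, 29, 1] on {0,…,58}.
59 − 3 = 56 transpositions; sign(π) = (−1)^56 = +1.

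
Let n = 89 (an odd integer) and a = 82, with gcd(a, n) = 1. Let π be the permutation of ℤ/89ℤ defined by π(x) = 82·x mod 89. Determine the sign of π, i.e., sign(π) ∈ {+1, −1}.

Trace 80: π^k(80) = [80, 63, 4, 61, 18, 52, 81] for k=0..6.
Cycle lengths of π_82 on ℤ/89ℤ: [88, 1]; 2 cycles in total.
With 2 cycles on 89 points, sign = (−1)^{89−2} = -1.
Via Zolotarev, sign(π_{82}) = (82|89) = -1.

-1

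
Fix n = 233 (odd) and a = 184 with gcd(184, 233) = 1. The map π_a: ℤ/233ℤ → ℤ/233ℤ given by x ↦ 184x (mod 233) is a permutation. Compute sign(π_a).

+1

Start at x=152: 152 → 8 → 74 → 102 → 128 → 19 → 1 → … (one orbit).
π_184 has 9 disjoint cycles with lengths [29, 29, 29, 29, 29, 29, 29, 29, 1] on {0,…,232}.
With 9 cycles on 233 points, sign = (−1)^{233−9} = +1.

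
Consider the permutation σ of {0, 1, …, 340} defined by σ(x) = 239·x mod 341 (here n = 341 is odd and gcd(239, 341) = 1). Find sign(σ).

Start at x=327: 327 → 64 → 292 → 224 → 340 → 102 → 167 → … (one orbit).
Cycle lengths of π_239 on ℤ/341ℤ: [30, 30, 30, 30, 30, 30, 30, 30, 30, 30, 30, 10, 1]; 13 cycles in total.
Σ(ℓ_i−1) = 341−13 = 328; sign = (−1)^328 = +1.

+1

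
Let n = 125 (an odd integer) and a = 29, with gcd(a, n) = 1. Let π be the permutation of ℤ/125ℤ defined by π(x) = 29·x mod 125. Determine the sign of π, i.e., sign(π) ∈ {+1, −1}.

Orbit of 34 under x↦29x: [34, 111, 94, 101, 54, 66, 39]… (length divides ord_125(29)).
π_29 has 7 disjoint cycles with lengths [50, 50, 10, 10, 2, 2, 1] on {0,…,124}.
n − c = 125 − 7 = 118; sign = (−1)^118 = +1.

+1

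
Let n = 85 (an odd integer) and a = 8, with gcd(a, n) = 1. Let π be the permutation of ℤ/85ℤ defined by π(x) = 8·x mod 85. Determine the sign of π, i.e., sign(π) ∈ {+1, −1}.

Orbit of 4 under x↦8x: [4, 32, 1, 8, 64, 2, 16]… (length divides ord_85(8)).
π_8 has 12 disjoint cycles with lengths [8, 8, 8, 8, 8, 8, 8, 8, 8, 8, 4, 1] on {0,…,84}.
n − c = 85 − 12 = 73; sign = (−1)^73 = -1.
Check: (8/85) = -1 by Zolotarev.

-1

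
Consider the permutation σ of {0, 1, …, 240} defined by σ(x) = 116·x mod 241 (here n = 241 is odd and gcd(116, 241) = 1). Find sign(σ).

Orbit of 135 under x↦116x: [135, 236, 143, 200, 64, 194, 91]… (length divides ord_241(116)).
The orbit structure of x ↦ 116x mod 241: 7 orbits of sizes [40, 40, 40, 40, 40, 40, 1].
n − c = 241 − 7 = 234; sign = (−1)^234 = +1.

+1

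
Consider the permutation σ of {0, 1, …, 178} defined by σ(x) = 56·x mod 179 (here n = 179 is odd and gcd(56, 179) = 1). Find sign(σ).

Trace 173: π^k(173) = [173, 22, 158, 77, 16, 1, 56] for k=0..6.
Decompose π into cycles: lengths [89, 89, 1] (3 cycles, including the fixed point 0).
3 cycles on 179: each ℓ→(−1)^(ℓ−1), product (−1)^176 = +1.
Via Zolotarev, sign(π_{56}) = (56|179) = +1.

+1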